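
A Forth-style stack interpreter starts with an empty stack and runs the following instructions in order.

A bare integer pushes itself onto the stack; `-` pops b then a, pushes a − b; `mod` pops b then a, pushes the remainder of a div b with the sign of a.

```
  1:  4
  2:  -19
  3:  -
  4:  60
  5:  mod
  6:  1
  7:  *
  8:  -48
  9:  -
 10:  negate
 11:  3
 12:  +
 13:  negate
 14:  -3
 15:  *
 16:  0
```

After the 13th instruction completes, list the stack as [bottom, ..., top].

[68]

4      → 4
-19    → 4 -19
-      → 23
60     → 23 60
mod    → 23
1      → 23 1
*      → 23
-48    → 23 -48
-      → 71
negate → -71
3      → -71 3
+      → -68
negate → 68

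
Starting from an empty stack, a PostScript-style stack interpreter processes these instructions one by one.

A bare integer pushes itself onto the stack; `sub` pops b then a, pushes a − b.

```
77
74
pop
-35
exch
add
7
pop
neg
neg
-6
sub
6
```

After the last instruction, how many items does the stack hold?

77    77
74    77 74
pop   77
-35   77 -35
exch  -35 77
add   42
7     42 7
pop   42
neg   -42
neg   42
-6    42 -6
sub   48
6     48 6

2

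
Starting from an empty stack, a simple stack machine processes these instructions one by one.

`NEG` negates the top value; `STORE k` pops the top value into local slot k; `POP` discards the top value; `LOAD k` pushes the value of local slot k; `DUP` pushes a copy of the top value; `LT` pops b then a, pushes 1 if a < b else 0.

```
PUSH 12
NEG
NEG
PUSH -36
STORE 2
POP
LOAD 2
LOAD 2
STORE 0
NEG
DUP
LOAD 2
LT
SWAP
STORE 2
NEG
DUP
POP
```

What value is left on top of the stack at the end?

0

PUSH 12  -> 12
NEG      -> -12
NEG      -> 12
PUSH -36 -> 12 -36
STORE 2  -> 12
POP      -> (empty)
LOAD 2   -> -36
LOAD 2   -> -36 -36
STORE 0  -> -36
NEG      -> 36
DUP      -> 36 36
LOAD 2   -> 36 36 -36
LT       -> 36 0
SWAP     -> 0 36
STORE 2  -> 0
NEG      -> 0
DUP      -> 0 0
POP      -> 0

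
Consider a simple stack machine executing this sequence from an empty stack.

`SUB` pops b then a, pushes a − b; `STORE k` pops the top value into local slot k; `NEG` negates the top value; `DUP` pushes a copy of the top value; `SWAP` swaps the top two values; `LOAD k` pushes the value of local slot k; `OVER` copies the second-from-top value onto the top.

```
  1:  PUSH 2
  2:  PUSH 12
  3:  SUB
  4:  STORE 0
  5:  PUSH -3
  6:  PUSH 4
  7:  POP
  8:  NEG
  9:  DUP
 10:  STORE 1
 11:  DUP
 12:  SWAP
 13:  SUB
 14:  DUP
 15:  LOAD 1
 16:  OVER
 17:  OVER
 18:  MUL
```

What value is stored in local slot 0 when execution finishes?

-10

PUSH 2  → [2]
PUSH 12 → [2, 12]
SUB     → [-10]
STORE 0 → []
PUSH -3 → [-3]
PUSH 4  → [-3, 4]
POP     → [-3]
NEG     → [3]
DUP     → [3, 3]
STORE 1 → [3]
DUP     → [3, 3]
SWAP    → [3, 3]
SUB     → [0]
DUP     → [0, 0]
LOAD 1  → [0, 0, 3]
OVER    → [0, 0, 3, 0]
OVER    → [0, 0, 3, 0, 3]
MUL     → [0, 0, 3, 0]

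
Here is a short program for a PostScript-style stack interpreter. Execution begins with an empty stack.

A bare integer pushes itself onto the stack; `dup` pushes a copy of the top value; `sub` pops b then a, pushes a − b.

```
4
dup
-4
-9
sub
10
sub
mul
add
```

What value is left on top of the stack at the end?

-16

4   : [4]
dup : [4, 4]
-4  : [4, 4, -4]
-9  : [4, 4, -4, -9]
sub : [4, 4, 5]
10  : [4, 4, 5, 10]
sub : [4, 4, -5]
mul : [4, -20]
add : [-16]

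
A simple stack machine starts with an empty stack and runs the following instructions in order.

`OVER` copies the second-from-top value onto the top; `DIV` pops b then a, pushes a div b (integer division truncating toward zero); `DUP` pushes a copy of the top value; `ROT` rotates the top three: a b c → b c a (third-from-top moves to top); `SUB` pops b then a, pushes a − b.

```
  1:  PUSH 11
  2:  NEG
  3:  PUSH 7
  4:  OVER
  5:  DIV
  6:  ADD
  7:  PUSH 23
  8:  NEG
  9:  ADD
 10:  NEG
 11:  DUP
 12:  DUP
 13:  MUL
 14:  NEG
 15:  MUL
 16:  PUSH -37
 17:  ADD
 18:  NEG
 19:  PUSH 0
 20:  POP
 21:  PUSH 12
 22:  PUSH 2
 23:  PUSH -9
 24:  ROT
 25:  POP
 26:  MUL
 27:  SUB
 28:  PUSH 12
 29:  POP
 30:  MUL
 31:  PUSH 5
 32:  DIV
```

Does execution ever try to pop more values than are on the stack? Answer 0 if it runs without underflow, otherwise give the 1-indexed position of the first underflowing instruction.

PUSH 11   11
NEG       -11
PUSH 7    -11 7
OVER      -11 7 -11
DIV       -11 0
ADD       -11
PUSH 23   -11 23
NEG       -11 -23
ADD       -34
NEG       34
DUP       34 34
DUP       34 34 34
MUL       34 1156
NEG       34 -1156
MUL       -39304
PUSH -37  -39304 -37
ADD       -39341
NEG       39341
PUSH 0    39341 0
POP       39341
PUSH 12   39341 12
PUSH 2    39341 12 2
PUSH -9   39341 12 2 -9
ROT       39341 2 -9 12
POP       39341 2 -9
MUL       39341 -18
SUB       39359
PUSH 12   39359 12
POP       39359
MUL  — needs 2 operands, stack has 1 → underflow

30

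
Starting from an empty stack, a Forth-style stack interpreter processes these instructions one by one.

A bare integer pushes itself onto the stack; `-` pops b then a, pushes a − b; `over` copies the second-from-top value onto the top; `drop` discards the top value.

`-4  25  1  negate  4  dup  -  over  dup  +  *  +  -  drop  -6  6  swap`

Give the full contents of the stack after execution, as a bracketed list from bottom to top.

-4     → -4
25     → -4 25
1      → -4 25 1
negate → -4 25 -1
4      → -4 25 -1 4
dup    → -4 25 -1 4 4
-      → -4 25 -1 0
over   → -4 25 -1 0 -1
dup    → -4 25 -1 0 -1 -1
+      → -4 25 -1 0 -2
*      → -4 25 -1 0
+      → -4 25 -1
-      → -4 26
drop   → -4
-6     → -4 -6
6      → -4 -6 6
swap   → -4 6 -6

[-4, 6, -6]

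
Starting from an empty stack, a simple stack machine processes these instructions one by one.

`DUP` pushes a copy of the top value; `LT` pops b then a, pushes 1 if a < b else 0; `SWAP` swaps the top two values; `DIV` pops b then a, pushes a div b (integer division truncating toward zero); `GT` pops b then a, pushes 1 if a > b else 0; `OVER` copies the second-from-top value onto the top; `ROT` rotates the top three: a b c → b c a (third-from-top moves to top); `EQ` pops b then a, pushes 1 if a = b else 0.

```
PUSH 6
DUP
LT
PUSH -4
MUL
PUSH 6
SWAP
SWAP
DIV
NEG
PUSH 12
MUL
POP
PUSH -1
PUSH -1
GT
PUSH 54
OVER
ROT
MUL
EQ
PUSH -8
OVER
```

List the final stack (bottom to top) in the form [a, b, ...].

PUSH 6   6
DUP      6 6
LT       0
PUSH -4  0 -4
MUL      0
PUSH 6   0 6
SWAP     6 0
SWAP     0 6
DIV      0
NEG      0
PUSH 12  0 12
MUL      0
POP      (empty)
PUSH -1  -1
PUSH -1  -1 -1
GT       0
PUSH 54  0 54
OVER     0 54 0
ROT      54 0 0
MUL      54 0
EQ       0
PUSH -8  0 -8
OVER     0 -8 0

[0, -8, 0]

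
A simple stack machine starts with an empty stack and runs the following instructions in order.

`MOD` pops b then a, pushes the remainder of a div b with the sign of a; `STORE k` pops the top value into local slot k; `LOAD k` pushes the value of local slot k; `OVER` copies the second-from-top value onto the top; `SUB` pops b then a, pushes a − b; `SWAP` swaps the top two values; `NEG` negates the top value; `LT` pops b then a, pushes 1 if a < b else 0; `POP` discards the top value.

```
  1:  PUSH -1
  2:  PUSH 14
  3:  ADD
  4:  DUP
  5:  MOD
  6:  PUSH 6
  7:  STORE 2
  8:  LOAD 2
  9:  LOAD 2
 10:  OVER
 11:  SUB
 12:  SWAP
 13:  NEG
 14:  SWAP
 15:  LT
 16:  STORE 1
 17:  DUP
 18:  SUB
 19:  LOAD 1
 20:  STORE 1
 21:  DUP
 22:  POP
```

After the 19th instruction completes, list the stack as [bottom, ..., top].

[0, 1]

PUSH -1 → [-1]
PUSH 14 → [-1, 14]
ADD     → [13]
DUP     → [13, 13]
MOD     → [0]
PUSH 6  → [0, 6]
STORE 2 → [0]
LOAD 2  → [0, 6]
LOAD 2  → [0, 6, 6]
OVER    → [0, 6, 6, 6]
SUB     → [0, 6, 0]
SWAP    → [0, 0, 6]
NEG     → [0, 0, -6]
SWAP    → [0, -6, 0]
LT      → [0, 1]
STORE 1 → [0]
DUP     → [0, 0]
SUB     → [0]
LOAD 1  → [0, 1]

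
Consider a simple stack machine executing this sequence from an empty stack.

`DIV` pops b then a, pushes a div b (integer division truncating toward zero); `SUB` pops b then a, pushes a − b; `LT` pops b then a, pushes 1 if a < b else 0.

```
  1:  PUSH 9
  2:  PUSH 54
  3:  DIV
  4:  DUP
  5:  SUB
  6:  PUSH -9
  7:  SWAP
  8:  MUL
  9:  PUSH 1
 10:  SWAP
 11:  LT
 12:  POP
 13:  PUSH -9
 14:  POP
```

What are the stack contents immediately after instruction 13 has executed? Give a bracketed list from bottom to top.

[-9]

PUSH 9   9
PUSH 54  9 54
DIV      0
DUP      0 0
SUB      0
PUSH -9  0 -9
SWAP     -9 0
MUL      0
PUSH 1   0 1
SWAP     1 0
LT       0
POP      (empty)
PUSH -9  -9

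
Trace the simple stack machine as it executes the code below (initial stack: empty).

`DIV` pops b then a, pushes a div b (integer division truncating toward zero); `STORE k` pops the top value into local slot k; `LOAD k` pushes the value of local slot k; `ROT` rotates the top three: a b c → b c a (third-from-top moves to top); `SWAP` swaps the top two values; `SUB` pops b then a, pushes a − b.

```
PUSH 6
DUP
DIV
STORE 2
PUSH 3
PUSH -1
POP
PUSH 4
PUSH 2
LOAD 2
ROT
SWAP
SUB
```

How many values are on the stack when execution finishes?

PUSH 6  : [6]
DUP     : [6, 6]
DIV     : [1]
STORE 2 : []
PUSH 3  : [3]
PUSH -1 : [3, -1]
POP     : [3]
PUSH 4  : [3, 4]
PUSH 2  : [3, 4, 2]
LOAD 2  : [3, 4, 2, 1]
ROT     : [3, 2, 1, 4]
SWAP    : [3, 2, 4, 1]
SUB     : [3, 2, 3]

3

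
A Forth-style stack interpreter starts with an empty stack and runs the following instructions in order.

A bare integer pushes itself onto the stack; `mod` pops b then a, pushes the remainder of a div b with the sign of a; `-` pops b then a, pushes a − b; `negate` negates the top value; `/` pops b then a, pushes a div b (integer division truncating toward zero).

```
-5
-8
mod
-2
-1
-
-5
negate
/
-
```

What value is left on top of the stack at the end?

-5

-5     → [-5]
-8     → [-5, -8]
mod    → [-5]
-2     → [-5, -2]
-1     → [-5, -2, -1]
-      → [-5, -1]
-5     → [-5, -1, -5]
negate → [-5, -1, 5]
/      → [-5, 0]
-      → [-5]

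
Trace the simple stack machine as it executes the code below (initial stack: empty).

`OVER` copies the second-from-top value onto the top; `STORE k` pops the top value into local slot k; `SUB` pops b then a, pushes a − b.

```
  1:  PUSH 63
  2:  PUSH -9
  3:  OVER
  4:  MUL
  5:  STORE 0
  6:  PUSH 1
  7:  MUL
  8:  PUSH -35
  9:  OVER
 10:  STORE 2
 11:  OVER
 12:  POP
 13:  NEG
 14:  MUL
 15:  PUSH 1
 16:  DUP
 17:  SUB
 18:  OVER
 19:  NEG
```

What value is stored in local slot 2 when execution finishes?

PUSH 63   63
PUSH -9   63 -9
OVER      63 -9 63
MUL       63 -567
STORE 0   63
PUSH 1    63 1
MUL       63
PUSH -35  63 -35
OVER      63 -35 63
STORE 2   63 -35
OVER      63 -35 63
POP       63 -35
NEG       63 35
MUL       2205
PUSH 1    2205 1
DUP       2205 1 1
SUB       2205 0
OVER      2205 0 2205
NEG       2205 0 -2205

63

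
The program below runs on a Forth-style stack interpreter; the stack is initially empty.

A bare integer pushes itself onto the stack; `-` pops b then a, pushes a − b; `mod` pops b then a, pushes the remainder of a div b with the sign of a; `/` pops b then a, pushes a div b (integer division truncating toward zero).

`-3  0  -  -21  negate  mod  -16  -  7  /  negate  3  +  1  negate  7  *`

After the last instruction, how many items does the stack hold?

-3      -3
0       -3 0
-       -3
-21     -3 -21
negate  -3 21
mod     -3
-16     -3 -16
-       13
7       13 7
/       1
negate  -1
3       -1 3
+       2
1       2 1
negate  2 -1
7       2 -1 7
*       2 -7

2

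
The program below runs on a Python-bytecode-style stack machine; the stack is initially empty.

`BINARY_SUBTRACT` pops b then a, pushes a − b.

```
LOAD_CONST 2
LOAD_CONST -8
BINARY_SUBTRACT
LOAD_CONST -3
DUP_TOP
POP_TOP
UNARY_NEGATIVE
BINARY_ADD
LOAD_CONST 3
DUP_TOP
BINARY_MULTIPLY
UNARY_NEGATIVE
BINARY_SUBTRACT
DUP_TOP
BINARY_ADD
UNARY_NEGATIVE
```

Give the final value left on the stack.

-44

LOAD_CONST 2    → [2]
LOAD_CONST -8   → [2, -8]
BINARY_SUBTRACT → [10]
LOAD_CONST -3   → [10, -3]
DUP_TOP         → [10, -3, -3]
POP_TOP         → [10, -3]
UNARY_NEGATIVE  → [10, 3]
BINARY_ADD      → [13]
LOAD_CONST 3    → [13, 3]
DUP_TOP         → [13, 3, 3]
BINARY_MULTIPLY → [13, 9]
UNARY_NEGATIVE  → [13, -9]
BINARY_SUBTRACT → [22]
DUP_TOP         → [22, 22]
BINARY_ADD      → [44]
UNARY_NEGATIVE  → [-44]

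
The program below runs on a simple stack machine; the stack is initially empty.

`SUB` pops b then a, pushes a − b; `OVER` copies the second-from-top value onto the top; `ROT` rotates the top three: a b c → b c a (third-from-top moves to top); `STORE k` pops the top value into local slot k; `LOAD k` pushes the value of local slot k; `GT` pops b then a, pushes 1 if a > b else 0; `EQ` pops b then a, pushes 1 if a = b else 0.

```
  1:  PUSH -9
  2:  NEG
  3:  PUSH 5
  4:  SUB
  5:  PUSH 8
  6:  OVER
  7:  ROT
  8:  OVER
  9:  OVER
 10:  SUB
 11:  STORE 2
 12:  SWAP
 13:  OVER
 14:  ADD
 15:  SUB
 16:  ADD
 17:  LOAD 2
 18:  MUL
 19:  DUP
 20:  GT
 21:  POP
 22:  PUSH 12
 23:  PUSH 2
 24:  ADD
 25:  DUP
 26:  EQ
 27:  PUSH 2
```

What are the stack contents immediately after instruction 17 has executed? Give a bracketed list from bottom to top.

[4, 0]

PUSH -9 : -9
NEG     : 9
PUSH 5  : 9 5
SUB     : 4
PUSH 8  : 4 8
OVER    : 4 8 4
ROT     : 8 4 4
OVER    : 8 4 4 4
OVER    : 8 4 4 4 4
SUB     : 8 4 4 0
STORE 2 : 8 4 4
SWAP    : 8 4 4
OVER    : 8 4 4 4
ADD     : 8 4 8
SUB     : 8 -4
ADD     : 4
LOAD 2  : 4 0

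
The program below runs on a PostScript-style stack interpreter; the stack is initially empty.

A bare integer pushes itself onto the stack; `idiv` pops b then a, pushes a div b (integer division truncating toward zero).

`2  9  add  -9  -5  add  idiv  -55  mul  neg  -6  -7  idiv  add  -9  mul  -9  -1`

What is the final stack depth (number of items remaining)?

2    : 2
9    : 2 9
add  : 11
-9   : 11 -9
-5   : 11 -9 -5
add  : 11 -14
idiv : 0
-55  : 0 -55
mul  : 0
neg  : 0
-6   : 0 -6
-7   : 0 -6 -7
idiv : 0 0
add  : 0
-9   : 0 -9
mul  : 0
-9   : 0 -9
-1   : 0 -9 -1

3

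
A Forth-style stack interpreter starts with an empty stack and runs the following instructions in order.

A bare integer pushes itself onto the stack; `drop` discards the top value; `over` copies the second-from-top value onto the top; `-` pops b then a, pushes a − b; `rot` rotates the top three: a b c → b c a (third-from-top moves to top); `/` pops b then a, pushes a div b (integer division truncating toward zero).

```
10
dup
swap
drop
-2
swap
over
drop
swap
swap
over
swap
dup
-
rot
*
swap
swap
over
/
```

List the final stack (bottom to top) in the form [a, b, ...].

10   : 10
dup  : 10 10
swap : 10 10
drop : 10
-2   : 10 -2
swap : -2 10
over : -2 10 -2
drop : -2 10
swap : 10 -2
swap : -2 10
over : -2 10 -2
swap : -2 -2 10
dup  : -2 -2 10 10
-    : -2 -2 0
rot  : -2 0 -2
*    : -2 0
swap : 0 -2
swap : -2 0
over : -2 0 -2
/    : -2 0

[-2, 0]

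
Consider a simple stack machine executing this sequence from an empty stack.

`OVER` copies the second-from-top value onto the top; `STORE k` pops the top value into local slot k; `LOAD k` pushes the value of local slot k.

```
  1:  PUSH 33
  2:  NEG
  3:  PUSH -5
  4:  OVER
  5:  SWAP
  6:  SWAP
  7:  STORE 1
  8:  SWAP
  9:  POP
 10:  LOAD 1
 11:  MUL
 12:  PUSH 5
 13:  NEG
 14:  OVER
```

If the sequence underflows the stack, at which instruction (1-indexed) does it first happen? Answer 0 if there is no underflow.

0

PUSH 33 → [33]
NEG     → [-33]
PUSH -5 → [-33, -5]
OVER    → [-33, -5, -33]
SWAP    → [-33, -33, -5]
SWAP    → [-33, -5, -33]
STORE 1 → [-33, -5]
SWAP    → [-5, -33]
POP     → [-5]
LOAD 1  → [-5, -33]
MUL     → [165]
PUSH 5  → [165, 5]
NEG     → [165, -5]
OVER    → [165, -5, 165]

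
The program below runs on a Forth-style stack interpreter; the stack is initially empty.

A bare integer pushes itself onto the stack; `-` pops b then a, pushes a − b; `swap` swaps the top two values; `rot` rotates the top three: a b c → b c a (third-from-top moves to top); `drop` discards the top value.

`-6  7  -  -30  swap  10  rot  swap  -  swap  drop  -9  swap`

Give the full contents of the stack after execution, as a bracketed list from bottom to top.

[-9, -40]

-6   -> [-6]
7    -> [-6, 7]
-    -> [-13]
-30  -> [-13, -30]
swap -> [-30, -13]
10   -> [-30, -13, 10]
rot  -> [-13, 10, -30]
swap -> [-13, -30, 10]
-    -> [-13, -40]
swap -> [-40, -13]
drop -> [-40]
-9   -> [-40, -9]
swap -> [-9, -40]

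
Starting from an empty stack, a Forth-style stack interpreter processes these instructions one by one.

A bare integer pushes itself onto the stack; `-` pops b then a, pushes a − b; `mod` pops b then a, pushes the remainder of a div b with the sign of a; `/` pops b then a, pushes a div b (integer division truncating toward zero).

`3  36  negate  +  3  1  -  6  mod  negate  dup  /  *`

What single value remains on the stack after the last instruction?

3      : 3
36     : 3 36
negate : 3 -36
+      : -33
3      : -33 3
1      : -33 3 1
-      : -33 2
6      : -33 2 6
mod    : -33 2
negate : -33 -2
dup    : -33 -2 -2
/      : -33 1
*      : -33

-33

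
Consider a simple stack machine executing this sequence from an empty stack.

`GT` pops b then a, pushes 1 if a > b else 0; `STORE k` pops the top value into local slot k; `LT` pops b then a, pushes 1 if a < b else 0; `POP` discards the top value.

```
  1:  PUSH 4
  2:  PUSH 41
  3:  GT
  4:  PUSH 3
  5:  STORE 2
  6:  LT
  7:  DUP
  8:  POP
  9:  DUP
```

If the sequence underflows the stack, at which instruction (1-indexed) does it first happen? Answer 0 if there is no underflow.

PUSH 4  -> [4]
PUSH 41 -> [4, 41]
GT      -> [0]
PUSH 3  -> [0, 3]
STORE 2 -> [0]
LT  — needs 2 operands, stack has 1 → underflow

6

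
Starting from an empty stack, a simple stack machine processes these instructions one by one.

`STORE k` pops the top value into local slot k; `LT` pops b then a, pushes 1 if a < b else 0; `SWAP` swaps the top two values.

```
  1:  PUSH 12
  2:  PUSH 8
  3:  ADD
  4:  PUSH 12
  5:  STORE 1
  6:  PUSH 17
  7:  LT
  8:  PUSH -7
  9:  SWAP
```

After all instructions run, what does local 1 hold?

12

PUSH 12 → 12
PUSH 8  → 12 8
ADD     → 20
PUSH 12 → 20 12
STORE 1 → 20
PUSH 17 → 20 17
LT      → 0
PUSH -7 → 0 -7
SWAP    → -7 0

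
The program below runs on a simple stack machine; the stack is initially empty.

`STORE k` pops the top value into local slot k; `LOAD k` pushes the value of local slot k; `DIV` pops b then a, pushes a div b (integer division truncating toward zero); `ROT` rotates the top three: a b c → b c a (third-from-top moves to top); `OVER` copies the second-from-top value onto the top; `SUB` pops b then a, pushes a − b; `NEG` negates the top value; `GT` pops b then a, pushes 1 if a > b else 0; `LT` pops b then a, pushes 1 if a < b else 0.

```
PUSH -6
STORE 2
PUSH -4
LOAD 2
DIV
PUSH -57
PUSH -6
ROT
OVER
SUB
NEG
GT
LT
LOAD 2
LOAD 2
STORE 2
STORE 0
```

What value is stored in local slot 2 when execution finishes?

PUSH -6  → -6
STORE 2  → (empty)
PUSH -4  → -4
LOAD 2   → -4 -6
DIV      → 0
PUSH -57 → 0 -57
PUSH -6  → 0 -57 -6
ROT      → -57 -6 0
OVER     → -57 -6 0 -6
SUB      → -57 -6 6
NEG      → -57 -6 -6
GT       → -57 0
LT       → 1
LOAD 2   → 1 -6
LOAD 2   → 1 -6 -6
STORE 2  → 1 -6
STORE 0  → 1

-6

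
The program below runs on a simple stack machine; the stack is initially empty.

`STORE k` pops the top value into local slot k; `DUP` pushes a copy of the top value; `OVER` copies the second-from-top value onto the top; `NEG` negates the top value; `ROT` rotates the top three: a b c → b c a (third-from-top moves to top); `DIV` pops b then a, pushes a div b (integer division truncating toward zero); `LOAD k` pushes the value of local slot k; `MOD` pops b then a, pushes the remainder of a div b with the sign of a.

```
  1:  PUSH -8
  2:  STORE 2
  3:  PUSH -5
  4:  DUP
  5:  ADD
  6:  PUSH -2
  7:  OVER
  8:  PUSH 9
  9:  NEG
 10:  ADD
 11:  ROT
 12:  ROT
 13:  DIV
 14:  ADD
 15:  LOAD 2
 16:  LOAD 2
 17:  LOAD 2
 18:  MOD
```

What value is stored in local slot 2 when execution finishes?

PUSH -8 -> [-8]
STORE 2 -> []
PUSH -5 -> [-5]
DUP     -> [-5, -5]
ADD     -> [-10]
PUSH -2 -> [-10, -2]
OVER    -> [-10, -2, -10]
PUSH 9  -> [-10, -2, -10, 9]
NEG     -> [-10, -2, -10, -9]
ADD     -> [-10, -2, -19]
ROT     -> [-2, -19, -10]
ROT     -> [-19, -10, -2]
DIV     -> [-19, 5]
ADD     -> [-14]
LOAD 2  -> [-14, -8]
LOAD 2  -> [-14, -8, -8]
LOAD 2  -> [-14, -8, -8, -8]
MOD     -> [-14, -8, 0]

-8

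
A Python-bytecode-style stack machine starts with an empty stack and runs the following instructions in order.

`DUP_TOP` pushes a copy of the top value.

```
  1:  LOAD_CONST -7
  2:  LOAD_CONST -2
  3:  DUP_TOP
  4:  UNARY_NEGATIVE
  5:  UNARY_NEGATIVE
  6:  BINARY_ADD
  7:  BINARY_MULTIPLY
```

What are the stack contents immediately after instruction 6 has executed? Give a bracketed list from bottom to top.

LOAD_CONST -7  → -7
LOAD_CONST -2  → -7 -2
DUP_TOP        → -7 -2 -2
UNARY_NEGATIVE → -7 -2 2
UNARY_NEGATIVE → -7 -2 -2
BINARY_ADD     → -7 -4

[-7, -4]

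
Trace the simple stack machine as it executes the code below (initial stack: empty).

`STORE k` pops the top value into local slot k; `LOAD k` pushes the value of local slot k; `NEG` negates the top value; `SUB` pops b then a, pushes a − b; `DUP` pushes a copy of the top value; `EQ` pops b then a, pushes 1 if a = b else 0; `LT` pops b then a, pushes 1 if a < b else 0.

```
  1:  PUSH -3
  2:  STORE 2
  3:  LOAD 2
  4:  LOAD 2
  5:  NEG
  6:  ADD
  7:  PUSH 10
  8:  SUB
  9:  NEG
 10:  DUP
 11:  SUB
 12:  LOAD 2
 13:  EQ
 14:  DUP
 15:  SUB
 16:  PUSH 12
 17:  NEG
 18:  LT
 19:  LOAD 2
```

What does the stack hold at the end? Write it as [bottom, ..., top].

[0, -3]

PUSH -3 : -3
STORE 2 : (empty)
LOAD 2  : -3
LOAD 2  : -3 -3
NEG     : -3 3
ADD     : 0
PUSH 10 : 0 10
SUB     : -10
NEG     : 10
DUP     : 10 10
SUB     : 0
LOAD 2  : 0 -3
EQ      : 0
DUP     : 0 0
SUB     : 0
PUSH 12 : 0 12
NEG     : 0 -12
LT      : 0
LOAD 2  : 0 -3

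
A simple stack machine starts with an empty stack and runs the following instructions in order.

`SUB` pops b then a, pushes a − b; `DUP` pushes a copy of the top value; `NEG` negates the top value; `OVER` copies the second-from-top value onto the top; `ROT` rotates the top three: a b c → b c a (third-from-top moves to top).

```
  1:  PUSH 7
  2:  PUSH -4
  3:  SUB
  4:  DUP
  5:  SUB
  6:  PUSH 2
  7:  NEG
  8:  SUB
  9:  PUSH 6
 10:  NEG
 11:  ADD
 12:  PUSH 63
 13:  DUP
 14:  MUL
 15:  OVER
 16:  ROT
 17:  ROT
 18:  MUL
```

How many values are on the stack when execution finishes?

PUSH 7  -> 7
PUSH -4 -> 7 -4
SUB     -> 11
DUP     -> 11 11
SUB     -> 0
PUSH 2  -> 0 2
NEG     -> 0 -2
SUB     -> 2
PUSH 6  -> 2 6
NEG     -> 2 -6
ADD     -> -4
PUSH 63 -> -4 63
DUP     -> -4 63 63
MUL     -> -4 3969
OVER    -> -4 3969 -4
ROT     -> 3969 -4 -4
ROT     -> -4 -4 3969
MUL     -> -4 -15876

2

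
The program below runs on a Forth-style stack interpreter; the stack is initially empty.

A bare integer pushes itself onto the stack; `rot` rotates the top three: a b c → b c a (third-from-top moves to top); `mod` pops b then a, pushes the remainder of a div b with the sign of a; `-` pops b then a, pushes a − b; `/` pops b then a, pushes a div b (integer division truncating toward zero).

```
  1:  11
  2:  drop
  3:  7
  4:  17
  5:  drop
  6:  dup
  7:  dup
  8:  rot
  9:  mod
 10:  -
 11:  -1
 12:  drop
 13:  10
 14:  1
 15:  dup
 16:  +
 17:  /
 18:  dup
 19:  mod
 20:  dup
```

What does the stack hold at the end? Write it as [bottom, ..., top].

11    11
drop  (empty)
7     7
17    7 17
drop  7
dup   7 7
dup   7 7 7
rot   7 7 7
mod   7 0
-     7
-1    7 -1
drop  7
10    7 10
1     7 10 1
dup   7 10 1 1
+     7 10 2
/     7 5
dup   7 5 5
mod   7 0
dup   7 0 0

[7, 0, 0]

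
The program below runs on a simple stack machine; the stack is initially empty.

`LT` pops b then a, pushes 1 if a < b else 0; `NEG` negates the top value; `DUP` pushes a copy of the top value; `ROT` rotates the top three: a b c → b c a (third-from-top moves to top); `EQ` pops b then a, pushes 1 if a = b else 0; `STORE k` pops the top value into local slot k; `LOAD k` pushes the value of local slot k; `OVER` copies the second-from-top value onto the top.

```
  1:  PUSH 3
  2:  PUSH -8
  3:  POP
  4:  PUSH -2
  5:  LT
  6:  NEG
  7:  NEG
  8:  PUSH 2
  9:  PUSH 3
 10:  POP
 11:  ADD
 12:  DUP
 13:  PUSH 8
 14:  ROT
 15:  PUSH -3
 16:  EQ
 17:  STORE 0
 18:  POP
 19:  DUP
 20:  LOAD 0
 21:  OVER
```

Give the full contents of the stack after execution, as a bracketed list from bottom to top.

[2, 2, 0, 2]

PUSH 3   [3]
PUSH -8  [3, -8]
POP      [3]
PUSH -2  [3, -2]
LT       [0]
NEG      [0]
NEG      [0]
PUSH 2   [0, 2]
PUSH 3   [0, 2, 3]
POP      [0, 2]
ADD      [2]
DUP      [2, 2]
PUSH 8   [2, 2, 8]
ROT      [2, 8, 2]
PUSH -3  [2, 8, 2, -3]
EQ       [2, 8, 0]
STORE 0  [2, 8]
POP      [2]
DUP      [2, 2]
LOAD 0   [2, 2, 0]
OVER     [2, 2, 0, 2]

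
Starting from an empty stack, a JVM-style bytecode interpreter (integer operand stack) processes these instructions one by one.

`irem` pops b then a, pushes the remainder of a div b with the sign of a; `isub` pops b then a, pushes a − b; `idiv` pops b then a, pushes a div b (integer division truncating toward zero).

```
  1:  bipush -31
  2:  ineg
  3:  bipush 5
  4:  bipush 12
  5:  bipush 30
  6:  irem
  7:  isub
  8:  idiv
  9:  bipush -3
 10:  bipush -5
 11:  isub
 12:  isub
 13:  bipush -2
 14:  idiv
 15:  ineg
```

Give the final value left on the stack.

-3

bipush -31 -> -31
ineg       -> 31
bipush 5   -> 31 5
bipush 12  -> 31 5 12
bipush 30  -> 31 5 12 30
irem       -> 31 5 12
isub       -> 31 -7
idiv       -> -4
bipush -3  -> -4 -3
bipush -5  -> -4 -3 -5
isub       -> -4 2
isub       -> -6
bipush -2  -> -6 -2
idiv       -> 3
ineg       -> -3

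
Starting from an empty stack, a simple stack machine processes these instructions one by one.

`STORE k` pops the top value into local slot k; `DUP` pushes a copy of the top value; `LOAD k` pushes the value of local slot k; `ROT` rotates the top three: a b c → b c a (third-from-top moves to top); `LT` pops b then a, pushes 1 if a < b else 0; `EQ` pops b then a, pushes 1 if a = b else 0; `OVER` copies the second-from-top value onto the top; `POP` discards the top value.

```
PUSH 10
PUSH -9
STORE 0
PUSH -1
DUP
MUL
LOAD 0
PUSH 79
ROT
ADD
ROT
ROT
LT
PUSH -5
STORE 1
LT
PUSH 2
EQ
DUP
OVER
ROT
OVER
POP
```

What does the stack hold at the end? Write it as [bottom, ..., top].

[0, 0, 0]

PUSH 10 → [10]
PUSH -9 → [10, -9]
STORE 0 → [10]
PUSH -1 → [10, -1]
DUP     → [10, -1, -1]
MUL     → [10, 1]
LOAD 0  → [10, 1, -9]
PUSH 79 → [10, 1, -9, 79]
ROT     → [10, -9, 79, 1]
ADD     → [10, -9, 80]
ROT     → [-9, 80, 10]
ROT     → [80, 10, -9]
LT      → [80, 0]
PUSH -5 → [80, 0, -5]
STORE 1 → [80, 0]
LT      → [0]
PUSH 2  → [0, 2]
EQ      → [0]
DUP     → [0, 0]
OVER    → [0, 0, 0]
ROT     → [0, 0, 0]
OVER    → [0, 0, 0, 0]
POP     → [0, 0, 0]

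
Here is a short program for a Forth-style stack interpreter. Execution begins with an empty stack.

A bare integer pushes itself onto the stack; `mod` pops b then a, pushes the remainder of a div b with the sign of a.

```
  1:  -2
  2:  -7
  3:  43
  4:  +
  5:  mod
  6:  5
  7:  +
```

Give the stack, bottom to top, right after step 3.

[-2, -7, 43]

-2 -> [-2]
-7 -> [-2, -7]
43 -> [-2, -7, 43]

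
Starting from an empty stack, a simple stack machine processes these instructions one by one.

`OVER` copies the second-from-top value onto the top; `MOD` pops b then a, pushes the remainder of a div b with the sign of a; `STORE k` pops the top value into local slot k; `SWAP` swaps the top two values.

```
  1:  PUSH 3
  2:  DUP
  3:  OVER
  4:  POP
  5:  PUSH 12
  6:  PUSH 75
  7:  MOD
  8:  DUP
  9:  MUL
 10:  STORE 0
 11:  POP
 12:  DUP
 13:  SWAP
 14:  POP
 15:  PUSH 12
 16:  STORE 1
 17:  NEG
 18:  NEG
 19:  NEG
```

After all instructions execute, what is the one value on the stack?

PUSH 3  → [3]
DUP     → [3, 3]
OVER    → [3, 3, 3]
POP     → [3, 3]
PUSH 12 → [3, 3, 12]
PUSH 75 → [3, 3, 12, 75]
MOD     → [3, 3, 12]
DUP     → [3, 3, 12, 12]
MUL     → [3, 3, 144]
STORE 0 → [3, 3]
POP     → [3]
DUP     → [3, 3]
SWAP    → [3, 3]
POP     → [3]
PUSH 12 → [3, 12]
STORE 1 → [3]
NEG     → [-3]
NEG     → [3]
NEG     → [-3]

-3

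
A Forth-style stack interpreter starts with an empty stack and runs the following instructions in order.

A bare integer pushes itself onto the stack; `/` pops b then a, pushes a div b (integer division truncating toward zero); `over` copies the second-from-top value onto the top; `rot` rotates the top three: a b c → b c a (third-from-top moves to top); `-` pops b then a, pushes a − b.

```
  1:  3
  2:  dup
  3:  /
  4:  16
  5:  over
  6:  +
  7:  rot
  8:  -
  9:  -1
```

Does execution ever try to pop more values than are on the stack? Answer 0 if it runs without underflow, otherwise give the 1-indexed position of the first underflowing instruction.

7

3    : 3
dup  : 3 3
/    : 1
16   : 1 16
over : 1 16 1
+    : 1 17
rot  — needs 3 operands, stack has 2 → underflow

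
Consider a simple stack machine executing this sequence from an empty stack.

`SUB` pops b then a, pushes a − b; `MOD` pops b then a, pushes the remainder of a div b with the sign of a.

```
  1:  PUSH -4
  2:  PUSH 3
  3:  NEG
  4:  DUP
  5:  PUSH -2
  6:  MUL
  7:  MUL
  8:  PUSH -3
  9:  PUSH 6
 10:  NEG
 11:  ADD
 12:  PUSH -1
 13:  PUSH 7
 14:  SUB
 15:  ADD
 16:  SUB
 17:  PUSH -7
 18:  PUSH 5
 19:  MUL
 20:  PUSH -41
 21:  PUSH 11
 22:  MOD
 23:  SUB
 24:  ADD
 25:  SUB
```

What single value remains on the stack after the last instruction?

24

PUSH -4  → -4
PUSH 3   → -4 3
NEG      → -4 -3
DUP      → -4 -3 -3
PUSH -2  → -4 -3 -3 -2
MUL      → -4 -3 6
MUL      → -4 -18
PUSH -3  → -4 -18 -3
PUSH 6   → -4 -18 -3 6
NEG      → -4 -18 -3 -6
ADD      → -4 -18 -9
PUSH -1  → -4 -18 -9 -1
PUSH 7   → -4 -18 -9 -1 7
SUB      → -4 -18 -9 -8
ADD      → -4 -18 -17
SUB      → -4 -1
PUSH -7  → -4 -1 -7
PUSH 5   → -4 -1 -7 5
MUL      → -4 -1 -35
PUSH -41 → -4 -1 -35 -41
PUSH 11  → -4 -1 -35 -41 11
MOD      → -4 -1 -35 -8
SUB      → -4 -1 -27
ADD      → -4 -28
SUB      → 24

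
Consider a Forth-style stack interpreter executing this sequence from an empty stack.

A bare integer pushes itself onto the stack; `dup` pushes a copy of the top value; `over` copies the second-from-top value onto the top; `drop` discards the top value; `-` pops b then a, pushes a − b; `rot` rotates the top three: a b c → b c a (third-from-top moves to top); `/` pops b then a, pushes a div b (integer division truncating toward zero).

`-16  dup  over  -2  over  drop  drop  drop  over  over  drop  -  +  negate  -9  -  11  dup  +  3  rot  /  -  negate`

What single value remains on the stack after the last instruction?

-22

-16    : -16
dup    : -16 -16
over   : -16 -16 -16
-2     : -16 -16 -16 -2
over   : -16 -16 -16 -2 -16
drop   : -16 -16 -16 -2
drop   : -16 -16 -16
drop   : -16 -16
over   : -16 -16 -16
over   : -16 -16 -16 -16
drop   : -16 -16 -16
-      : -16 0
+      : -16
negate : 16
-9     : 16 -9
-      : 25
11     : 25 11
dup    : 25 11 11
+      : 25 22
3      : 25 22 3
rot    : 22 3 25
/      : 22 0
-      : 22
negate : -22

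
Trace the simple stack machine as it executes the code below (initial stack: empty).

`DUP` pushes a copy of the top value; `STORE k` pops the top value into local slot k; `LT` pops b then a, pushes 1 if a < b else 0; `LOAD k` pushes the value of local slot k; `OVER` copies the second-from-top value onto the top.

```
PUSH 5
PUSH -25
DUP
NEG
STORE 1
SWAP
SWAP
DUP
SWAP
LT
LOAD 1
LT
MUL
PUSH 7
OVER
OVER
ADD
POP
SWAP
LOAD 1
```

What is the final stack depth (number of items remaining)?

PUSH 5    5
PUSH -25  5 -25
DUP       5 -25 -25
NEG       5 -25 25
STORE 1   5 -25
SWAP      -25 5
SWAP      5 -25
DUP       5 -25 -25
SWAP      5 -25 -25
LT        5 0
LOAD 1    5 0 25
LT        5 1
MUL       5
PUSH 7    5 7
OVER      5 7 5
OVER      5 7 5 7
ADD       5 7 12
POP       5 7
SWAP      7 5
LOAD 1    7 5 25

3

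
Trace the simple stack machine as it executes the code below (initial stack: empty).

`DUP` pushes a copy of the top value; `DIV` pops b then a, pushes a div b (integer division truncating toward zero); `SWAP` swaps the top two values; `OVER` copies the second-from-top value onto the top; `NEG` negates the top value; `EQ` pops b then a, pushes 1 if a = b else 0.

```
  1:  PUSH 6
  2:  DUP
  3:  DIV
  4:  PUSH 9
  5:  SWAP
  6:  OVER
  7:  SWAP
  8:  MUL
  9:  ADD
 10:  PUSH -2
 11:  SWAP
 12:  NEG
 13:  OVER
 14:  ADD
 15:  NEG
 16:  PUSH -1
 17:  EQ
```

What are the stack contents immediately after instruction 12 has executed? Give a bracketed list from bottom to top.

PUSH 6  → [6]
DUP     → [6, 6]
DIV     → [1]
PUSH 9  → [1, 9]
SWAP    → [9, 1]
OVER    → [9, 1, 9]
SWAP    → [9, 9, 1]
MUL     → [9, 9]
ADD     → [18]
PUSH -2 → [18, -2]
SWAP    → [-2, 18]
NEG     → [-2, -18]

[-2, -18]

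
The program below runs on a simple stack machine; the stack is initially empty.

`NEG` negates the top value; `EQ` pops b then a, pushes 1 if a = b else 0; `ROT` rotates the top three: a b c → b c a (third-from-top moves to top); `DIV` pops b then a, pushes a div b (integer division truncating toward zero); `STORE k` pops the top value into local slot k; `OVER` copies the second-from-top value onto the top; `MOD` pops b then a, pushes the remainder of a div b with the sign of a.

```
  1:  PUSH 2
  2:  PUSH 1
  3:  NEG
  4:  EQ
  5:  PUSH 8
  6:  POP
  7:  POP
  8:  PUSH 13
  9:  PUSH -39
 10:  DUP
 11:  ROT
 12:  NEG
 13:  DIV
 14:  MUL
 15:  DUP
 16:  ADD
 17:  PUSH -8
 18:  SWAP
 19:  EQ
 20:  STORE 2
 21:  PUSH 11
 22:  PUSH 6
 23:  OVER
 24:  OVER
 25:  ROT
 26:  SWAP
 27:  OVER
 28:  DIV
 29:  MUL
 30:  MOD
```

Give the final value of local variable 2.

0

PUSH 2   -> 2
PUSH 1   -> 2 1
NEG      -> 2 -1
EQ       -> 0
PUSH 8   -> 0 8
POP      -> 0
POP      -> (empty)
PUSH 13  -> 13
PUSH -39 -> 13 -39
DUP      -> 13 -39 -39
ROT      -> -39 -39 13
NEG      -> -39 -39 -13
DIV      -> -39 3
MUL      -> -117
DUP      -> -117 -117
ADD      -> -234
PUSH -8  -> -234 -8
SWAP     -> -8 -234
EQ       -> 0
STORE 2  -> (empty)
PUSH 11  -> 11
PUSH 6   -> 11 6
OVER     -> 11 6 11
OVER     -> 11 6 11 6
ROT      -> 11 11 6 6
SWAP     -> 11 11 6 6
OVER     -> 11 11 6 6 6
DIV      -> 11 11 6 1
MUL      -> 11 11 6
MOD      -> 11 5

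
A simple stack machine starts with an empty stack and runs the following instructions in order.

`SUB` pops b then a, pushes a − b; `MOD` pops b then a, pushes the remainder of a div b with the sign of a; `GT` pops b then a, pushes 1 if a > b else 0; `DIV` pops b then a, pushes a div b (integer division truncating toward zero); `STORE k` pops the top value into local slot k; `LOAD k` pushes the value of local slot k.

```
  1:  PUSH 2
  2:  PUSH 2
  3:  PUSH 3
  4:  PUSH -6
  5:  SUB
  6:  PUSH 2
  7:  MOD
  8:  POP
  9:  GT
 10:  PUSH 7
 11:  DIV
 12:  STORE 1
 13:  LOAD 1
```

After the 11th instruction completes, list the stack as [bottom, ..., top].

[0]

PUSH 2  : [2]
PUSH 2  : [2, 2]
PUSH 3  : [2, 2, 3]
PUSH -6 : [2, 2, 3, -6]
SUB     : [2, 2, 9]
PUSH 2  : [2, 2, 9, 2]
MOD     : [2, 2, 1]
POP     : [2, 2]
GT      : [0]
PUSH 7  : [0, 7]
DIV     : [0]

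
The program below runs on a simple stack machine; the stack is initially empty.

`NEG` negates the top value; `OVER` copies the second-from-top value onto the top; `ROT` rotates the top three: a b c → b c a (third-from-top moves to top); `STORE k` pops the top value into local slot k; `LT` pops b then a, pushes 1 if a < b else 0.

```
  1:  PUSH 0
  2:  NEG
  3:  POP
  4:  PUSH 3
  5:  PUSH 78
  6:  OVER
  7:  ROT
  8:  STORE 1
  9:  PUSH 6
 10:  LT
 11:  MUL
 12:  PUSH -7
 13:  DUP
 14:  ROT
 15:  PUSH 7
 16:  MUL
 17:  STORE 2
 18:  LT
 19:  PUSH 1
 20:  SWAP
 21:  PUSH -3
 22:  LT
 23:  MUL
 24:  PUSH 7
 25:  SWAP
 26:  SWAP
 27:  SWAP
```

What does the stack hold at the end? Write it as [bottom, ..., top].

[7, 0]

PUSH 0  : 0
NEG     : 0
POP     : (empty)
PUSH 3  : 3
PUSH 78 : 3 78
OVER    : 3 78 3
ROT     : 78 3 3
STORE 1 : 78 3
PUSH 6  : 78 3 6
LT      : 78 1
MUL     : 78
PUSH -7 : 78 -7
DUP     : 78 -7 -7
ROT     : -7 -7 78
PUSH 7  : -7 -7 78 7
MUL     : -7 -7 546
STORE 2 : -7 -7
LT      : 0
PUSH 1  : 0 1
SWAP    : 1 0
PUSH -3 : 1 0 -3
LT      : 1 0
MUL     : 0
PUSH 7  : 0 7
SWAP    : 7 0
SWAP    : 0 7
SWAP    : 7 0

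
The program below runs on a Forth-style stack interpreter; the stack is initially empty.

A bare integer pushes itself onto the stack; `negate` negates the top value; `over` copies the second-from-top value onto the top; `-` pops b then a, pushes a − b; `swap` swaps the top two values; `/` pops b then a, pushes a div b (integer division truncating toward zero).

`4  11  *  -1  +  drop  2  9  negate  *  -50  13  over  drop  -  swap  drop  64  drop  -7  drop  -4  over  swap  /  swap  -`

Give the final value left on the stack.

78

4       [4]
11      [4, 11]
*       [44]
-1      [44, -1]
+       [43]
drop    []
2       [2]
9       [2, 9]
negate  [2, -9]
*       [-18]
-50     [-18, -50]
13      [-18, -50, 13]
over    [-18, -50, 13, -50]
drop    [-18, -50, 13]
-       [-18, -63]
swap    [-63, -18]
drop    [-63]
64      [-63, 64]
drop    [-63]
-7      [-63, -7]
drop    [-63]
-4      [-63, -4]
over    [-63, -4, -63]
swap    [-63, -63, -4]
/       [-63, 15]
swap    [15, -63]
-       [78]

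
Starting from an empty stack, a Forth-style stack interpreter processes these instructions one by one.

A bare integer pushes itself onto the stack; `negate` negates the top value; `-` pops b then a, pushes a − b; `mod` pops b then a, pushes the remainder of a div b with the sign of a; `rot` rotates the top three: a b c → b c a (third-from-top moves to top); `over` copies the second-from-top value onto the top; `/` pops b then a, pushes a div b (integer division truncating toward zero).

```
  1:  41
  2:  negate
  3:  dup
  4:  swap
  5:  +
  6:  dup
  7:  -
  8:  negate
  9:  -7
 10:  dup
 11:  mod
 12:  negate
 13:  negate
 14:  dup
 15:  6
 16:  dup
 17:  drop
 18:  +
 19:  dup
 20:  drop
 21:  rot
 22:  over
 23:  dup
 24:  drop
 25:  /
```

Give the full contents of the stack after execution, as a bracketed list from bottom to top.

[0, 6, 0]

41     -> [41]
negate -> [-41]
dup    -> [-41, -41]
swap   -> [-41, -41]
+      -> [-82]
dup    -> [-82, -82]
-      -> [0]
negate -> [0]
-7     -> [0, -7]
dup    -> [0, -7, -7]
mod    -> [0, 0]
negate -> [0, 0]
negate -> [0, 0]
dup    -> [0, 0, 0]
6      -> [0, 0, 0, 6]
dup    -> [0, 0, 0, 6, 6]
drop   -> [0, 0, 0, 6]
+      -> [0, 0, 6]
dup    -> [0, 0, 6, 6]
drop   -> [0, 0, 6]
rot    -> [0, 6, 0]
over   -> [0, 6, 0, 6]
dup    -> [0, 6, 0, 6, 6]
drop   -> [0, 6, 0, 6]
/      -> [0, 6, 0]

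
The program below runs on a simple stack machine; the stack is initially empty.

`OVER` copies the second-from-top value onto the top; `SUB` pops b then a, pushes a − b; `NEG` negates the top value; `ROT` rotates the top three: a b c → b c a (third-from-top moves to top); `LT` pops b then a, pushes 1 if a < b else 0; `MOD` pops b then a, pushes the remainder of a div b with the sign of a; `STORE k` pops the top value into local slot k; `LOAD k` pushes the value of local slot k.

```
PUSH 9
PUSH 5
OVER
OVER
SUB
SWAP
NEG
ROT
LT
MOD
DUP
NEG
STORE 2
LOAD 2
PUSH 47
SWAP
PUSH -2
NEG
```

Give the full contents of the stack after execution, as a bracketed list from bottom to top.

[0, 47, 0, 2]

PUSH 9  -> 9
PUSH 5  -> 9 5
OVER    -> 9 5 9
OVER    -> 9 5 9 5
SUB     -> 9 5 4
SWAP    -> 9 4 5
NEG     -> 9 4 -5
ROT     -> 4 -5 9
LT      -> 4 1
MOD     -> 0
DUP     -> 0 0
NEG     -> 0 0
STORE 2 -> 0
LOAD 2  -> 0 0
PUSH 47 -> 0 0 47
SWAP    -> 0 47 0
PUSH -2 -> 0 47 0 -2
NEG     -> 0 47 0 2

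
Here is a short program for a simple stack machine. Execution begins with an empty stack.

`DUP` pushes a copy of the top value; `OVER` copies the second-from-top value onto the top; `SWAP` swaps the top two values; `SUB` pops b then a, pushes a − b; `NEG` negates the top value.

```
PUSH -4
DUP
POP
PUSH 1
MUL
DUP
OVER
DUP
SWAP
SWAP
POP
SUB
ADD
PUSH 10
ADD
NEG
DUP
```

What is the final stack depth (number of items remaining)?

2

PUSH -4 → -4
DUP     → -4 -4
POP     → -4
PUSH 1  → -4 1
MUL     → -4
DUP     → -4 -4
OVER    → -4 -4 -4
DUP     → -4 -4 -4 -4
SWAP    → -4 -4 -4 -4
SWAP    → -4 -4 -4 -4
POP     → -4 -4 -4
SUB     → -4 0
ADD     → -4
PUSH 10 → -4 10
ADD     → 6
NEG     → -6
DUP     → -6 -6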